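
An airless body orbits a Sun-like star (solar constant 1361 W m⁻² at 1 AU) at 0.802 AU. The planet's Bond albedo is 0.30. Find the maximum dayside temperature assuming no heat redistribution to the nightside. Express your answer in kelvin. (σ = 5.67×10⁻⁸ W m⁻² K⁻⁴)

Flux at 0.802 AU: S = 1361/0.802² = 2120 W m⁻².
With no redistribution each surface element balances locally: S(1−A) = σT⁴.
T = [2120 × 0.70 / 5.67×10⁻⁸]^(1/4) = (2.61×10¹⁰)^(1/4) = 402 K.

T_ss ≈ 402 K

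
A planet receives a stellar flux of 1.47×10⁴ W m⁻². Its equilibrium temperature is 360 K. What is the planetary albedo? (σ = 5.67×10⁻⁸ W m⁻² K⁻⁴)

From T_eq⁴ = S(1−A)/(4σ): 1−A = 4σT_eq⁴/S.
1−A = 4 × 5.67×10⁻⁸ × (360)⁴ / 1.47×10⁴ = 0.259.

A ≈ 0.74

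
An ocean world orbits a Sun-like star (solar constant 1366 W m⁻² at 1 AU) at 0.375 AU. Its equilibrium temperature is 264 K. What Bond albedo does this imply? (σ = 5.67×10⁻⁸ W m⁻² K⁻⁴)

Flux at 0.375 AU: S = 1366/0.375² = 9710 W m⁻².
From T_eq⁴ = S(1−A)/(4σ): 1−A = 4σT_eq⁴/S.
1−A = 4 × 5.67×10⁻⁸ × (264)⁴ / 9710 = 0.113.

A ≈ 0.89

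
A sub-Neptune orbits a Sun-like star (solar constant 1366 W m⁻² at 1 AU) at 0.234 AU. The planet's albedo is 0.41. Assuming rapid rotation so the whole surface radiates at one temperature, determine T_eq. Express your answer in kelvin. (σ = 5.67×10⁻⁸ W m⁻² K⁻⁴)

T_eq ≈ 505 K

Flux at 0.234 AU: S = 1366/0.234² = 2.49×10⁴ W m⁻².
Energy balance: absorbed = emitted ⇒ πR²·S(1−A) = 4πR²·σT_eq⁴, so T_eq⁴ = S(1−A)/(4σ).
T_eq = [2.49×10⁴ × 0.59 / (4 × 5.67×10⁻⁸)]^(1/4) = (6.49×10¹⁰)^(1/4) = 505 K.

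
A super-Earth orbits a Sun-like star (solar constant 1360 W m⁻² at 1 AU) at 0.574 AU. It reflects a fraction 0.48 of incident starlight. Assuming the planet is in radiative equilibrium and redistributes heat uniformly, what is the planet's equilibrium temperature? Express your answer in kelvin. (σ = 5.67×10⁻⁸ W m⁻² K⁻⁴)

T_eq ≈ 312 K

Flux at 0.574 AU: S = 1360/0.574² = 4130 W m⁻².
Energy balance: absorbed = emitted ⇒ πR²·S(1−A) = 4πR²·σT_eq⁴, so T_eq⁴ = S(1−A)/(4σ).
T_eq = [4130 × 0.52 / (4 × 5.67×10⁻⁸)]^(1/4) = (9.46×10⁹)^(1/4) = 312 K.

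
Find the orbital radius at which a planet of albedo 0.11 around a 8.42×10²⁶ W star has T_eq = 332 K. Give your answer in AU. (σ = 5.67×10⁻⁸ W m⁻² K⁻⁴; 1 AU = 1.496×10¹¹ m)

From T_eq⁴ = L(1−A)/(16πσd²): d = √[L(1−A)/(16πσT_eq⁴)].
d = √[8.42×10²⁶ × 0.89 / (16π × 5.67×10⁻⁸ × (332)⁴)] = 1.47×10¹¹ m = 0.983 AU.

d ≈ 0.983 AU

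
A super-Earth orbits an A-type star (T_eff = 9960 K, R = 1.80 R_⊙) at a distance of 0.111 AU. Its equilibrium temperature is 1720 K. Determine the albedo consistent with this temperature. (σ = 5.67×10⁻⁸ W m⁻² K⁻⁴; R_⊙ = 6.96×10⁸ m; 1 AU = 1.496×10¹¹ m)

A ≈ 0.37

R_⋆ = 1.80 × 6.96×10⁸ = 1.25×10⁹ m.
d = 0.111 AU = 1.66×10¹⁰ m.
L = 4πR_⋆²σT_⋆⁴ = 4π(1.25×10⁹)² × 5.67×10⁻⁸ × (9960)⁴ = 1.10×10²⁸ W.
S = L/(4πd²) = 3.18×10⁶ W m⁻².
From T_eq⁴ = S(1−A)/(4σ): 1−A = 4σT_eq⁴/S.
1−A = 4 × 5.67×10⁻⁸ × (1720)⁴ / 3.18×10⁶ = 0.625.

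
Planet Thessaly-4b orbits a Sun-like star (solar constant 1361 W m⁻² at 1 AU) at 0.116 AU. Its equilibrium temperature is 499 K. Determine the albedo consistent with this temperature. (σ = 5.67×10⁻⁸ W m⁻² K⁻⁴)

A ≈ 0.86

Flux at 0.116 AU: S = 1361/0.116² = 1.01×10⁵ W m⁻².
From T_eq⁴ = S(1−A)/(4σ): 1−A = 4σT_eq⁴/S.
1−A = 4 × 5.67×10⁻⁸ × (499)⁴ / 1.01×10⁵ = 0.139.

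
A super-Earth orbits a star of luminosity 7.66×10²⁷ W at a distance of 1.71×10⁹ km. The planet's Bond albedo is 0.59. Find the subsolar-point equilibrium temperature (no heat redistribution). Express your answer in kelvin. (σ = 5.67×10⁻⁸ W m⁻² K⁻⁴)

T_ss ≈ 197 K

d = 1.71×10⁹ km = 1.71×10¹² m.
Flux: S = L/(4πd²) = 7.66×10²⁷/(4π×(1.71×10¹²)²) = 208 W m⁻².
At the subsolar point the surface absorbs S(1−A) and emits σT⁴ per unit area — no factor of 4, since only the local patch is in balance.
T = [208 × 0.41 / 5.67×10⁻⁸]^(1/4) = (1.51×10⁹)^(1/4) = 197 K.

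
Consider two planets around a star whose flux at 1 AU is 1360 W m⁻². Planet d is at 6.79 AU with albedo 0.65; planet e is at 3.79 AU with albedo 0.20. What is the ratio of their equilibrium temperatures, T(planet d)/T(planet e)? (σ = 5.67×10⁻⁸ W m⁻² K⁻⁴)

T₁/T₂ ≈ 0.608

T_eq = [S₀(1−A)/(4σd²)]^(1/4), so T ∝ (1−A)^(1/4) / √d.
T₁ = [1360×0.35/(4×5.67×10⁻⁸×6.79²)]^(1/4) = 82.14 K.
T₂ = [1360×0.80/(4×5.67×10⁻⁸×3.79²)]^(1/4) = 135.18 K.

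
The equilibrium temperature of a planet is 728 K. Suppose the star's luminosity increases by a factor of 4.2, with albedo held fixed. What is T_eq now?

T_eq ≈ 1040 K

T_eq ∝ L^(1/4) · d^(−1/2).
T′ = 728 × 4.2^(1/4) = 1040 K.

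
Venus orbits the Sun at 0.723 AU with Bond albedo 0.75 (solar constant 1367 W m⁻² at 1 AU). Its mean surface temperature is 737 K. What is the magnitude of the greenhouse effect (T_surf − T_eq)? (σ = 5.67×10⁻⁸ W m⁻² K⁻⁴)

S = 1367/0.723² = 2615 W m⁻².
T_eq = [S(1−A)/(4σ)]^(1/4) = [2615×0.25/(4×5.67×10⁻⁸)]^(1/4) = 231.7 K.
ΔT = T_surf − T_eq = 737 − 231.7.

ΔT ≈ 505.3 K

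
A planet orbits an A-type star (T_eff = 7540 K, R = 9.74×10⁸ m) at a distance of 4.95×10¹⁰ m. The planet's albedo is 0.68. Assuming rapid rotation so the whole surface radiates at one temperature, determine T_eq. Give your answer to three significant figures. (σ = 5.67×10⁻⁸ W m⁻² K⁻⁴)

T_eq ≈ 562 K

L = 4πR_⋆²σT_⋆⁴ = 4π(9.74×10⁸)² × 5.67×10⁻⁸ × (7540)⁴ = 2.18×10²⁷ W.
S = L/(4πd²) = 7.10×10⁴ W m⁻².
Energy balance: absorbed = emitted ⇒ πR²·S(1−A) = 4πR²·σT_eq⁴, so T_eq⁴ = S(1−A)/(4σ).
T_eq = [7.10×10⁴ × 0.32 / (4 × 5.67×10⁻⁸)]^(1/4) = (1.00×10¹¹)^(1/4) = 562 K.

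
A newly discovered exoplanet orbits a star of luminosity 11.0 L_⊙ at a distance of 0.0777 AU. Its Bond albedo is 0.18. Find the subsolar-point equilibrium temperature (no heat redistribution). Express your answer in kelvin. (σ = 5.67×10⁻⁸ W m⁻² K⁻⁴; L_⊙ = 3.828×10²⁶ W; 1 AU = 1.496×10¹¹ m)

T_ss ≈ 2450 K

d = 0.0777 AU = 1.16×10¹⁰ m.
L = 11.0 × 3.828×10²⁶ = 4.21×10²⁷ W.
Flux: S = L/(4πd²) = 4.21×10²⁷/(4π×(1.16×10¹⁰)²) = 2.48×10⁶ W m⁻².
At the subsolar point the surface absorbs S(1−A) and emits σT⁴ per unit area — no factor of 4, since only the local patch is in balance.
T = [2.48×10⁶ × 0.82 / 5.67×10⁻⁸]^(1/4) = (3.59×10¹³)^(1/4) = 2450 K.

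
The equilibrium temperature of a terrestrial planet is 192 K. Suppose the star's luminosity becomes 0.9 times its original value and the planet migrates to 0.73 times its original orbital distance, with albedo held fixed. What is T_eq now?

T_eq ∝ L^(1/4) · d^(−1/2).
T′ = 192 × 0.9^(1/4) / 0.73^(1/2) = 219 K.

T_eq ≈ 219 K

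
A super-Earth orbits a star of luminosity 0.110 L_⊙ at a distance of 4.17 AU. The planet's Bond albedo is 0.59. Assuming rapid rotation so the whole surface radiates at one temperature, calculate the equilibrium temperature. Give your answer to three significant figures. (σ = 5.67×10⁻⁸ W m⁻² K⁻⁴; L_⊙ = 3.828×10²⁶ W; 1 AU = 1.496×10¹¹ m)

T_eq ≈ 62.8 K

d = 4.17 AU = 6.24×10¹¹ m.
L = 0.110 × 3.828×10²⁶ = 4.21×10²⁵ W.
Flux: S = L/(4πd²) = 4.21×10²⁵/(4π×(6.24×10¹¹)²) = 8.61 W m⁻².
Energy balance: absorbed = emitted ⇒ πR²·S(1−A) = 4πR²·σT_eq⁴, so T_eq⁴ = S(1−A)/(4σ).
T_eq = [8.61 × 0.41 / (4 × 5.67×10⁻⁸)]^(1/4) = (1.56×10⁷)^(1/4) = 62.8 K.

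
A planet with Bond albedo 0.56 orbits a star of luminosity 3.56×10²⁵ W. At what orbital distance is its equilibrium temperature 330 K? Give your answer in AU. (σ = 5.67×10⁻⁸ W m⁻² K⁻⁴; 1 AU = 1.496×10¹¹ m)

d ≈ 0.144 AU

From T_eq⁴ = L(1−A)/(16πσd²): d = √[L(1−A)/(16πσT_eq⁴)].
d = √[3.56×10²⁵ × 0.44 / (16π × 5.67×10⁻⁸ × (330)⁴)] = 2.15×10¹⁰ m = 0.144 AU.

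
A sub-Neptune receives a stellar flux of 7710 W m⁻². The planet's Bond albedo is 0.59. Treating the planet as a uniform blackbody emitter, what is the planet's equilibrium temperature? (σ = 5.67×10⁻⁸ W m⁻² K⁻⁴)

Energy balance: absorbed = emitted ⇒ πR²·S(1−A) = 4πR²·σT_eq⁴, so T_eq⁴ = S(1−A)/(4σ).
T_eq = [7710 × 0.41 / (4 × 5.67×10⁻⁸)]^(1/4) = (1.39×10¹⁰)^(1/4) = 344 K.

T_eq ≈ 344 K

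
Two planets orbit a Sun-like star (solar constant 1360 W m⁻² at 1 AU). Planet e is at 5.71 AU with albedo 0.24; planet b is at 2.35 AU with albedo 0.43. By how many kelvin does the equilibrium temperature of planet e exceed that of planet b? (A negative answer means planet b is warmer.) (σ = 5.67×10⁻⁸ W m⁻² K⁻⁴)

T_eq = [S₀(1−A)/(4σd²)]^(1/4), so T ∝ (1−A)^(1/4) / √d.
T₁ = [1360×0.76/(4×5.67×10⁻⁸×5.71²)]^(1/4) = 108.73 K.
T₂ = [1360×0.57/(4×5.67×10⁻⁸×2.35²)]^(1/4) = 157.73 K.

ΔT ≈ -49.0 K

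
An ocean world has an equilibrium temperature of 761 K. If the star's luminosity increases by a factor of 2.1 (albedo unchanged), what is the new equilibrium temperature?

T_eq ∝ L^(1/4) · d^(−1/2).
T′ = 761 × 2.1^(1/4) = 916 K.

T_eq ≈ 916 K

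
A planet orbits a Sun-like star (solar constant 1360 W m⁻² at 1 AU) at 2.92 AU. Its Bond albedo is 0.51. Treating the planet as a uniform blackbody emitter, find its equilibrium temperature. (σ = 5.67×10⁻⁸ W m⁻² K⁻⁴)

T_eq ≈ 136 K

Flux at 2.92 AU: S = 1360/2.92² = 160 W m⁻².
Energy balance: absorbed = emitted ⇒ πR²·S(1−A) = 4πR²·σT_eq⁴, so T_eq⁴ = S(1−A)/(4σ).
T_eq = [160 × 0.49 / (4 × 5.67×10⁻⁸)]^(1/4) = (3.45×10⁸)^(1/4) = 136 K.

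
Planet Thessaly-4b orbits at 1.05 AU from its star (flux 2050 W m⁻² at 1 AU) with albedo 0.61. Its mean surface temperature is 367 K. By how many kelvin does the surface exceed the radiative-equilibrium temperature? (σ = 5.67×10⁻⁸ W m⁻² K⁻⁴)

S = 2050/1.05² = 1859 W m⁻².
T_eq = [S(1−A)/(4σ)]^(1/4) = [1859×0.39/(4×5.67×10⁻⁸)]^(1/4) = 237.8 K.
ΔT = T_surf − T_eq = 367 − 237.8.

ΔT ≈ 129.2 K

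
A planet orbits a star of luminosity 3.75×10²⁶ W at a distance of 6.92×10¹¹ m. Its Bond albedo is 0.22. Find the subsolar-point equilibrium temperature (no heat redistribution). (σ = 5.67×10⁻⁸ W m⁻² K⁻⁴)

Flux: S = L/(4πd²) = 3.75×10²⁶/(4π×(6.92×10¹¹)²) = 62.3 W m⁻².
At the subsolar point the surface absorbs S(1−A) and emits σT⁴ per unit area — no factor of 4, since only the local patch is in balance.
T = [62.3 × 0.78 / 5.67×10⁻⁸]^(1/4) = (8.57×10⁸)^(1/4) = 171 K.

T_ss ≈ 171 K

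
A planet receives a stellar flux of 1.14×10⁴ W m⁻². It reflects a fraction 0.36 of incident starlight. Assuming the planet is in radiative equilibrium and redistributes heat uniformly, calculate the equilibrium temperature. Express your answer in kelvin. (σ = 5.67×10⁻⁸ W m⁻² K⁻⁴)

T_eq ≈ 424 K

Energy balance: absorbed = emitted ⇒ πR²·S(1−A) = 4πR²·σT_eq⁴, so T_eq⁴ = S(1−A)/(4σ).
T_eq = [1.14×10⁴ × 0.64 / (4 × 5.67×10⁻⁸)]^(1/4) = (3.22×10¹⁰)^(1/4) = 424 K.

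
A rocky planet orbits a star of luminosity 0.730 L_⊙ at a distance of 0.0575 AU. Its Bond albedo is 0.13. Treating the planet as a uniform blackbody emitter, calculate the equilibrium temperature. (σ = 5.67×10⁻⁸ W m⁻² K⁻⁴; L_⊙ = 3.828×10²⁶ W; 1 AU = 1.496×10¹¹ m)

d = 0.0575 AU = 8.60×10⁹ m.
L = 0.730 × 3.828×10²⁶ = 2.79×10²⁶ W.
Flux: S = L/(4πd²) = 2.79×10²⁶/(4π×(8.60×10⁹)²) = 3.01×10⁵ W m⁻².
Energy balance: absorbed = emitted ⇒ πR²·S(1−A) = 4πR²·σT_eq⁴, so T_eq⁴ = S(1−A)/(4σ).
T_eq = [3.01×10⁵ × 0.87 / (4 × 5.67×10⁻⁸)]^(1/4) = (1.15×10¹²)^(1/4) = 1040 K.

T_eq ≈ 1040 K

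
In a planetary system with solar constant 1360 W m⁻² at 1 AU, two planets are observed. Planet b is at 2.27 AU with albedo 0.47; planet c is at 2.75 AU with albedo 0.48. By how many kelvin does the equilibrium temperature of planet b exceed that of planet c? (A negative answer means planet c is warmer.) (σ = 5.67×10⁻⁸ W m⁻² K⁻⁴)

ΔT ≈ 15.1 K

T_eq = [S₀(1−A)/(4σd²)]^(1/4), so T ∝ (1−A)^(1/4) / √d.
T₁ = [1360×0.53/(4×5.67×10⁻⁸×2.27²)]^(1/4) = 157.59 K.
T₂ = [1360×0.52/(4×5.67×10⁻⁸×2.75²)]^(1/4) = 142.50 K.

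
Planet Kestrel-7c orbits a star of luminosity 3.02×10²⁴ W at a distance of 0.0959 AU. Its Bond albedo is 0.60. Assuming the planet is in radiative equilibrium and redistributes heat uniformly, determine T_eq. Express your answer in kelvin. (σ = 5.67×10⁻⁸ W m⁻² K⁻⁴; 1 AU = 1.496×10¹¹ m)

d = 0.0959 AU = 1.43×10¹⁰ m.
Flux: S = L/(4πd²) = 3.02×10²⁴/(4π×(1.43×10¹⁰)²) = 1170 W m⁻².
Energy balance: absorbed = emitted ⇒ πR²·S(1−A) = 4πR²·σT_eq⁴, so T_eq⁴ = S(1−A)/(4σ).
T_eq = [1170 × 0.40 / (4 × 5.67×10⁻⁸)]^(1/4) = (2.06×10⁹)^(1/4) = 213 K.

T_eq ≈ 213 K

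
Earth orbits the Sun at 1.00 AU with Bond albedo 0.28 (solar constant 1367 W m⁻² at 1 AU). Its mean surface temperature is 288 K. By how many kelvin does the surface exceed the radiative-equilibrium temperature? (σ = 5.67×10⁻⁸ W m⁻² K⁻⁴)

ΔT ≈ 31.3 K

S = 1367/1.00² = 1367 W m⁻².
T_eq = [S(1−A)/(4σ)]^(1/4) = [1367×0.72/(4×5.67×10⁻⁸)]^(1/4) = 256.7 K.
ΔT = T_surf − T_eq = 288 − 256.7.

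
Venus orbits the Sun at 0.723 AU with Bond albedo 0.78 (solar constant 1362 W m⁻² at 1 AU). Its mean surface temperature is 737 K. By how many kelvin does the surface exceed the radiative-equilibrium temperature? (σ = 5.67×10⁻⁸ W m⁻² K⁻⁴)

ΔT ≈ 512.8 K

S = 1362/0.723² = 2606 W m⁻².
T_eq = [S(1−A)/(4σ)]^(1/4) = [2606×0.22/(4×5.67×10⁻⁸)]^(1/4) = 224.2 K.
ΔT = T_surf − T_eq = 737 − 224.2.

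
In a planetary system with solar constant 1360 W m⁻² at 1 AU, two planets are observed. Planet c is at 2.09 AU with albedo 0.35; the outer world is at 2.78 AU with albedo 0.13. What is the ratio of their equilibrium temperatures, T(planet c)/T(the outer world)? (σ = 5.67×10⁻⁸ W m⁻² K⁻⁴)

T_eq = [S₀(1−A)/(4σd²)]^(1/4), so T ∝ (1−A)^(1/4) / √d.
T₁ = [1360×0.65/(4×5.67×10⁻⁸×2.09²)]^(1/4) = 172.83 K.
T₂ = [1360×0.87/(4×5.67×10⁻⁸×2.78²)]^(1/4) = 161.19 K.

T₁/T₂ ≈ 1.072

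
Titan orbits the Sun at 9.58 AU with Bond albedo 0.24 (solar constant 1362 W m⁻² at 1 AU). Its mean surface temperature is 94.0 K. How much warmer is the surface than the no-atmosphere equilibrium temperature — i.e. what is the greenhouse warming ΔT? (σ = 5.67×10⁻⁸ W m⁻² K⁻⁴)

ΔT ≈ 10.0 K

S = 1362/9.58² = 14.84 W m⁻².
T_eq = [S(1−A)/(4σ)]^(1/4) = [14.84×0.76/(4×5.67×10⁻⁸)]^(1/4) = 84.0 K.
ΔT = T_surf − T_eq = 94 − 84.0.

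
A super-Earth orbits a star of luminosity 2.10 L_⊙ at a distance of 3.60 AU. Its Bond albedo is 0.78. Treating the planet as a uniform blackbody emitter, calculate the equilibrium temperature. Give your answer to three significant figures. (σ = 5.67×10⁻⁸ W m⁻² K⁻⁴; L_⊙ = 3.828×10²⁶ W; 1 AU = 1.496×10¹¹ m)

d = 3.60 AU = 5.39×10¹¹ m.
L = 2.10 × 3.828×10²⁶ = 8.04×10²⁶ W.
Flux: S = L/(4πd²) = 8.04×10²⁶/(4π×(5.39×10¹¹)²) = 221 W m⁻².
Energy balance: absorbed = emitted ⇒ πR²·S(1−A) = 4πR²·σT_eq⁴, so T_eq⁴ = S(1−A)/(4σ).
T_eq = [221 × 0.22 / (4 × 5.67×10⁻⁸)]^(1/4) = (2.14×10⁸)^(1/4) = 121 K.

T_eq ≈ 121 K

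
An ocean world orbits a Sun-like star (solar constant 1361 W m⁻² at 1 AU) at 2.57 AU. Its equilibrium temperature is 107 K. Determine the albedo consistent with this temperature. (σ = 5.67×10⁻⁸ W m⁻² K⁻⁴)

A ≈ 0.86

Flux at 2.57 AU: S = 1361/2.57² = 206 W m⁻².
From T_eq⁴ = S(1−A)/(4σ): 1−A = 4σT_eq⁴/S.
1−A = 4 × 5.67×10⁻⁸ × (107)⁴ / 206 = 0.144.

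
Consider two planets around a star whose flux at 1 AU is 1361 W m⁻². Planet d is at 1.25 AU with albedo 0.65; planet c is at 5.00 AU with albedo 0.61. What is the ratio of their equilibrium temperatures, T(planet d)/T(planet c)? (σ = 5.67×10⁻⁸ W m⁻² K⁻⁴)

T₁/T₂ ≈ 1.947

T_eq = [S₀(1−A)/(4σd²)]^(1/4), so T ∝ (1−A)^(1/4) / √d.
T₁ = [1361×0.35/(4×5.67×10⁻⁸×1.25²)]^(1/4) = 191.48 K.
T₂ = [1361×0.39/(4×5.67×10⁻⁸×5.00²)]^(1/4) = 98.36 K.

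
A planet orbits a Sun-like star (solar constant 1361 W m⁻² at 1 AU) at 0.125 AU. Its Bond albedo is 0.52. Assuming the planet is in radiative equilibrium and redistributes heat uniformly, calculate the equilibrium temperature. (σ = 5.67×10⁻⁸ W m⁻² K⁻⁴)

T_eq ≈ 655 K

Flux at 0.125 AU: S = 1361/0.125² = 8.71×10⁴ W m⁻².
Energy balance: absorbed = emitted ⇒ πR²·S(1−A) = 4πR²·σT_eq⁴, so T_eq⁴ = S(1−A)/(4σ).
T_eq = [8.71×10⁴ × 0.48 / (4 × 5.67×10⁻⁸)]^(1/4) = (1.84×10¹¹)^(1/4) = 655 K.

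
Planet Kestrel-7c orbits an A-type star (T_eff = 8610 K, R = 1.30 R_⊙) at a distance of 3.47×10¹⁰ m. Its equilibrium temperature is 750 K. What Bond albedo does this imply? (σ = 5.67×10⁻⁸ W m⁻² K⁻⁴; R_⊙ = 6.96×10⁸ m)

A ≈ 0.66

R_⋆ = 1.30 × 6.96×10⁸ = 9.05×10⁸ m.
L = 4πR_⋆²σT_⋆⁴ = 4π(9.05×10⁸)² × 5.67×10⁻⁸ × (8610)⁴ = 3.21×10²⁷ W.
S = L/(4πd²) = 2.12×10⁵ W m⁻².
From T_eq⁴ = S(1−A)/(4σ): 1−A = 4σT_eq⁴/S.
1−A = 4 × 5.67×10⁻⁸ × (750)⁴ / 2.12×10⁵ = 0.339.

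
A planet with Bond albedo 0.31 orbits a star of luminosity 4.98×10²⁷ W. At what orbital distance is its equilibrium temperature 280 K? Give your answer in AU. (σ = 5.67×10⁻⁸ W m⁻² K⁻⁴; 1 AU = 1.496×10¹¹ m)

d ≈ 2.96 AU

From T_eq⁴ = L(1−A)/(16πσd²): d = √[L(1−A)/(16πσT_eq⁴)].
d = √[4.98×10²⁷ × 0.69 / (16π × 5.67×10⁻⁸ × (280)⁴)] = 4.43×10¹¹ m = 2.96 AU.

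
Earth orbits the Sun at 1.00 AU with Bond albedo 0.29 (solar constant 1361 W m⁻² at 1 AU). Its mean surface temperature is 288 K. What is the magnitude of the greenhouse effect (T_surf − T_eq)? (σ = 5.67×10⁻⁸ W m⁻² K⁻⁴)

S = 1361/1.00² = 1361 W m⁻².
T_eq = [S(1−A)/(4σ)]^(1/4) = [1361×0.71/(4×5.67×10⁻⁸)]^(1/4) = 255.5 K.
ΔT = T_surf − T_eq = 288 − 255.5.

ΔT ≈ 32.5 K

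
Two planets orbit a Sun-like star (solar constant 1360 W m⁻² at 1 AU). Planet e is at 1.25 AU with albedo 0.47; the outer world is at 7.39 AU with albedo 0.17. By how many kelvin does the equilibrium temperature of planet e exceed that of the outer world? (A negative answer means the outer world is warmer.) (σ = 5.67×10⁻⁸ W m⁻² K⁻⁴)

T_eq = [S₀(1−A)/(4σd²)]^(1/4), so T ∝ (1−A)^(1/4) / √d.
T₁ = [1360×0.53/(4×5.67×10⁻⁸×1.25²)]^(1/4) = 212.37 K.
T₂ = [1360×0.83/(4×5.67×10⁻⁸×7.39²)]^(1/4) = 97.71 K.

ΔT ≈ 114.7 K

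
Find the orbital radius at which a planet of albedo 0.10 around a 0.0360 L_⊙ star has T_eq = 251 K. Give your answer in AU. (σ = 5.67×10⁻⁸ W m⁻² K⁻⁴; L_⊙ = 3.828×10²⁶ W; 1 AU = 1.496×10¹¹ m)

d ≈ 0.221 AU

L = 0.0360 × 3.828×10²⁶ = 1.38×10²⁵ W.
From T_eq⁴ = L(1−A)/(16πσd²): d = √[L(1−A)/(16πσT_eq⁴)].
d = √[1.38×10²⁵ × 0.90 / (16π × 5.67×10⁻⁸ × (251)⁴)] = 3.31×10¹⁰ m = 0.221 AU.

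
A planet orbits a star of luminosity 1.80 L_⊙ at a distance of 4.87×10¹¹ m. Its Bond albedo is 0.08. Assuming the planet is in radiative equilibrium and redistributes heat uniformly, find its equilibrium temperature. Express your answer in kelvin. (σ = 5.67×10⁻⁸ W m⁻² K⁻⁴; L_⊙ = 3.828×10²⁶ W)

L = 1.80 × 3.828×10²⁶ = 6.89×10²⁶ W.
Flux: S = L/(4πd²) = 6.89×10²⁶/(4π×(4.87×10¹¹)²) = 231 W m⁻².
Energy balance: absorbed = emitted ⇒ πR²·S(1−A) = 4πR²·σT_eq⁴, so T_eq⁴ = S(1−A)/(4σ).
T_eq = [231 × 0.92 / (4 × 5.67×10⁻⁸)]^(1/4) = (9.38×10⁸)^(1/4) = 175 K.

T_eq ≈ 175 K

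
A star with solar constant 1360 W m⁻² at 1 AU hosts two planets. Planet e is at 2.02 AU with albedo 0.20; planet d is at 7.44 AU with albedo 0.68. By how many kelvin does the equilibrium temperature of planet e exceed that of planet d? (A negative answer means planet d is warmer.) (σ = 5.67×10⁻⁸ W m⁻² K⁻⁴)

T_eq = [S₀(1−A)/(4σd²)]^(1/4), so T ∝ (1−A)^(1/4) / √d.
T₁ = [1360×0.80/(4×5.67×10⁻⁸×2.02²)]^(1/4) = 185.17 K.
T₂ = [1360×0.32/(4×5.67×10⁻⁸×7.44²)]^(1/4) = 76.73 K.

ΔT ≈ 108.4 K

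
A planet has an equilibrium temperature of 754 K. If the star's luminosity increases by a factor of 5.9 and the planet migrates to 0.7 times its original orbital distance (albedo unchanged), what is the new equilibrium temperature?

T_eq ∝ L^(1/4) · d^(−1/2).
T′ = 754 × 5.9^(1/4) / 0.7^(1/2) = 1400 K.

T_eq ≈ 1400 K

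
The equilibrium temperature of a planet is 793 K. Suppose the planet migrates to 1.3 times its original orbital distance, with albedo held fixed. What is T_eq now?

T_eq ≈ 696 K

T_eq ∝ L^(1/4) · d^(−1/2).
T′ = 793 / 1.3^(1/2) = 696 K.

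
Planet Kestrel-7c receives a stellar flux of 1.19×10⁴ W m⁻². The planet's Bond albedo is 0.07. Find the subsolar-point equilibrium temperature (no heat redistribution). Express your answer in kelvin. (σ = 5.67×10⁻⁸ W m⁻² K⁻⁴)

At the subsolar point the surface absorbs S(1−A) and emits σT⁴ per unit area — no factor of 4, since only the local patch is in balance.
T = [1.19×10⁴ × 0.93 / 5.67×10⁻⁸]^(1/4) = (1.95×10¹¹)^(1/4) = 665 K.

T_ss ≈ 665 K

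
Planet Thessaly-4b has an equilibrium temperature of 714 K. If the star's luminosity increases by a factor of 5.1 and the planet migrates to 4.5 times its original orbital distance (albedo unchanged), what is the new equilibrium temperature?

T_eq ≈ 506 K

T_eq ∝ L^(1/4) · d^(−1/2).
T′ = 714 × 5.1^(1/4) / 4.5^(1/2) = 506 K.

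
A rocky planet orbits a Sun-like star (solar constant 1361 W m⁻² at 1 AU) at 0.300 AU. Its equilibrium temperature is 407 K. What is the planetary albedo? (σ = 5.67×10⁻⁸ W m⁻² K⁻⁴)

A ≈ 0.59

Flux at 0.300 AU: S = 1361/0.300² = 1.51×10⁴ W m⁻².
From T_eq⁴ = S(1−A)/(4σ): 1−A = 4σT_eq⁴/S.
1−A = 4 × 5.67×10⁻⁸ × (407)⁴ / 1.51×10⁴ = 0.412.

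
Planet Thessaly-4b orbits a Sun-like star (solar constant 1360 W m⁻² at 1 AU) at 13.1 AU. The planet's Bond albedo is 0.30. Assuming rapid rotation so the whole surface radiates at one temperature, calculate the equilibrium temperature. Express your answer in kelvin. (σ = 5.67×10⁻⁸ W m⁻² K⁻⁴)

T_eq ≈ 70.3 K

Flux at 13.1 AU: S = 1360/13.1² = 7.92 W m⁻².
Energy balance: absorbed = emitted ⇒ πR²·S(1−A) = 4πR²·σT_eq⁴, so T_eq⁴ = S(1−A)/(4σ).
T_eq = [7.92 × 0.70 / (4 × 5.67×10⁻⁸)]^(1/4) = (2.45×10⁷)^(1/4) = 70.3 K.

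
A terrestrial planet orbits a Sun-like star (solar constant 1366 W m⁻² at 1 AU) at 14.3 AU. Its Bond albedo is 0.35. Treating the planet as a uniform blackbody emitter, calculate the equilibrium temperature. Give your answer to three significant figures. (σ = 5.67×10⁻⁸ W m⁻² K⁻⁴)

T_eq ≈ 66.1 K

Flux at 14.3 AU: S = 1366/14.3² = 6.68 W m⁻².
Energy balance: absorbed = emitted ⇒ πR²·S(1−A) = 4πR²·σT_eq⁴, so T_eq⁴ = S(1−A)/(4σ).
T_eq = [6.68 × 0.65 / (4 × 5.67×10⁻⁸)]^(1/4) = (1.91×10⁷)^(1/4) = 66.1 K.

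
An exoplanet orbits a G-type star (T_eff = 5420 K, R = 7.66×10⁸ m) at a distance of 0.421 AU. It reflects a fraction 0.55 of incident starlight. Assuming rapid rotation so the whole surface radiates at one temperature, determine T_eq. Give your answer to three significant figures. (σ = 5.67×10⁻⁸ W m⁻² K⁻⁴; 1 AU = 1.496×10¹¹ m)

T_eq ≈ 346 K

d = 0.421 AU = 6.30×10¹⁰ m.
L = 4πR_⋆²σT_⋆⁴ = 4π(7.66×10⁸)² × 5.67×10⁻⁸ × (5420)⁴ = 3.61×10²⁶ W.
S = L/(4πd²) = 7240 W m⁻².
Energy balance: absorbed = emitted ⇒ πR²·S(1−A) = 4πR²·σT_eq⁴, so T_eq⁴ = S(1−A)/(4σ).
T_eq = [7240 × 0.45 / (4 × 5.67×10⁻⁸)]^(1/4) = (1.44×10¹⁰)^(1/4) = 346 K.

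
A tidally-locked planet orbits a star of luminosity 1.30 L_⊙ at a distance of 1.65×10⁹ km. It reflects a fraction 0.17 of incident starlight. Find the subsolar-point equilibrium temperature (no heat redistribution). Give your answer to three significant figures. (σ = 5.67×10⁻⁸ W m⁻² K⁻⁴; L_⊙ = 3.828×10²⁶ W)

d = 1.65×10⁹ km = 1.65×10¹² m.
L = 1.30 × 3.828×10²⁶ = 4.98×10²⁶ W.
Flux: S = L/(4πd²) = 4.98×10²⁶/(4π×(1.65×10¹²)²) = 14.5 W m⁻².
At the subsolar point the surface absorbs S(1−A) and emits σT⁴ per unit area — no factor of 4, since only the local patch is in balance.
T = [14.5 × 0.83 / 5.67×10⁻⁸]^(1/4) = (2.13×10⁸)^(1/4) = 121 K.

T_ss ≈ 121 K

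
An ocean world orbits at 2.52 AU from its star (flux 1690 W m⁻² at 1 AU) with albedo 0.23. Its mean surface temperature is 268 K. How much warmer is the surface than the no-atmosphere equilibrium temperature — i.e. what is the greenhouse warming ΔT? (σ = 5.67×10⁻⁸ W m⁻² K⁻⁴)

ΔT ≈ 94.6 K

S = 1690/2.52² = 266.1 W m⁻².
T_eq = [S(1−A)/(4σ)]^(1/4) = [266.1×0.77/(4×5.67×10⁻⁸)]^(1/4) = 173.4 K.
ΔT = T_surf − T_eq = 268 − 173.4.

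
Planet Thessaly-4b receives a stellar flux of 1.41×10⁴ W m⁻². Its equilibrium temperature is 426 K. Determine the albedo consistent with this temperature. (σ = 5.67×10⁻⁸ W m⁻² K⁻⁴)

A ≈ 0.47

From T_eq⁴ = S(1−A)/(4σ): 1−A = 4σT_eq⁴/S.
1−A = 4 × 5.67×10⁻⁸ × (426)⁴ / 1.41×10⁴ = 0.530.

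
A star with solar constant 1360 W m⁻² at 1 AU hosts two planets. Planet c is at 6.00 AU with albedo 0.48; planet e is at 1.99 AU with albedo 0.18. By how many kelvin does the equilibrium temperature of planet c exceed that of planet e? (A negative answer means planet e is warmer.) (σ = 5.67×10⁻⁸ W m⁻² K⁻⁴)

T_eq = [S₀(1−A)/(4σd²)]^(1/4), so T ∝ (1−A)^(1/4) / √d.
T₁ = [1360×0.52/(4×5.67×10⁻⁸×6.00²)]^(1/4) = 96.47 K.
T₂ = [1360×0.82/(4×5.67×10⁻⁸×1.99²)]^(1/4) = 187.72 K.

ΔT ≈ -91.2 K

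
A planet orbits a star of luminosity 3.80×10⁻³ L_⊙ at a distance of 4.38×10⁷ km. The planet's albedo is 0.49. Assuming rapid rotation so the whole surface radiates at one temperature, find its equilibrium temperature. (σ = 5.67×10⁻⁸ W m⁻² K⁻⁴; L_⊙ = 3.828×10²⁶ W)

d = 4.38×10⁷ km = 4.38×10¹⁰ m.
L = 3.80×10⁻³ × 3.828×10²⁶ = 1.45×10²⁴ W.
Flux: S = L/(4πd²) = 1.45×10²⁴/(4π×(4.38×10¹⁰)²) = 60.3 W m⁻².
Energy balance: absorbed = emitted ⇒ πR²·S(1−A) = 4πR²·σT_eq⁴, so T_eq⁴ = S(1−A)/(4σ).
T_eq = [60.3 × 0.51 / (4 × 5.67×10⁻⁸)]^(1/4) = (1.36×10⁸)^(1/4) = 108 K.

T_eq ≈ 108 K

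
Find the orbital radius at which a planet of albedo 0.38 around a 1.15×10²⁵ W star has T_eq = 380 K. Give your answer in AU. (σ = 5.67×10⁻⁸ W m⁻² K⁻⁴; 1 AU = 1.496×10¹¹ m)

d ≈ 0.0732 AU

From T_eq⁴ = L(1−A)/(16πσd²): d = √[L(1−A)/(16πσT_eq⁴)].
d = √[1.15×10²⁵ × 0.62 / (16π × 5.67×10⁻⁸ × (380)⁴)] = 1.10×10¹⁰ m = 0.0732 AU.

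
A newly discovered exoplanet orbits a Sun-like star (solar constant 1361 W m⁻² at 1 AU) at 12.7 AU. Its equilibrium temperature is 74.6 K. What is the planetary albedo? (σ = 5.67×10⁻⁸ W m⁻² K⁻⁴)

A ≈ 0.17

Flux at 12.7 AU: S = 1361/12.7² = 8.44 W m⁻².
From T_eq⁴ = S(1−A)/(4σ): 1−A = 4σT_eq⁴/S.
1−A = 4 × 5.67×10⁻⁸ × (74.6)⁴ / 8.44 = 0.832.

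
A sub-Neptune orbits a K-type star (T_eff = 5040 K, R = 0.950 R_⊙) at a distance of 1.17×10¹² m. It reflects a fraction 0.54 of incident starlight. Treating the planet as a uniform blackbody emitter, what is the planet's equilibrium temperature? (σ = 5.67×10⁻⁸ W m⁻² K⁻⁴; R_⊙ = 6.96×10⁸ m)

T_eq ≈ 69.8 K

R_⋆ = 0.950 × 6.96×10⁸ = 6.61×10⁸ m.
L = 4πR_⋆²σT_⋆⁴ = 4π(6.61×10⁸)² × 5.67×10⁻⁸ × (5040)⁴ = 2.01×10²⁶ W.
S = L/(4πd²) = 11.7 W m⁻².
Energy balance: absorbed = emitted ⇒ πR²·S(1−A) = 4πR²·σT_eq⁴, so T_eq⁴ = S(1−A)/(4σ).
T_eq = [11.7 × 0.46 / (4 × 5.67×10⁻⁸)]^(1/4) = (2.37×10⁷)^(1/4) = 69.8 K.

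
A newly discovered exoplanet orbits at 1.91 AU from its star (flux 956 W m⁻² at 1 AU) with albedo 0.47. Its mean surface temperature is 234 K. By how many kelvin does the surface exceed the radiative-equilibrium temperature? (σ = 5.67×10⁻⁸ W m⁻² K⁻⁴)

ΔT ≈ 76.7 K

S = 956/1.91² = 262.1 W m⁻².
T_eq = [S(1−A)/(4σ)]^(1/4) = [262.1×0.53/(4×5.67×10⁻⁸)]^(1/4) = 157.3 K.
ΔT = T_surf − T_eq = 234 − 157.3.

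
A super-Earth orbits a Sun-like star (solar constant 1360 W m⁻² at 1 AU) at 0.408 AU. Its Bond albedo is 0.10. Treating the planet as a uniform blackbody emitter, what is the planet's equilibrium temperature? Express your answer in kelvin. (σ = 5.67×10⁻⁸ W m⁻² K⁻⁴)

Flux at 0.408 AU: S = 1360/0.408² = 8170 W m⁻².
Energy balance: absorbed = emitted ⇒ πR²·S(1−A) = 4πR²·σT_eq⁴, so T_eq⁴ = S(1−A)/(4σ).
T_eq = [8170 × 0.90 / (4 × 5.67×10⁻⁸)]^(1/4) = (3.24×10¹⁰)^(1/4) = 424 K.

T_eq ≈ 424 K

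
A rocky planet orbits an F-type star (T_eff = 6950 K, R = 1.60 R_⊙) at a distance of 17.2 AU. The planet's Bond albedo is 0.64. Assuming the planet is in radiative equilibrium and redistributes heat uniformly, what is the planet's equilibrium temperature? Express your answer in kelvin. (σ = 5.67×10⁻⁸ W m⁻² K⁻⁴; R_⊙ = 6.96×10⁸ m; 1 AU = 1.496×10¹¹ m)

R_⋆ = 1.60 × 6.96×10⁸ = 1.11×10⁹ m.
d = 17.2 AU = 2.57×10¹² m.
L = 4πR_⋆²σT_⋆⁴ = 4π(1.11×10⁹)² × 5.67×10⁻⁸ × (6950)⁴ = 2.06×10²⁷ W.
S = L/(4πd²) = 24.8 W m⁻².
Energy balance: absorbed = emitted ⇒ πR²·S(1−A) = 4πR²·σT_eq⁴, so T_eq⁴ = S(1−A)/(4σ).
T_eq = [24.8 × 0.36 / (4 × 5.67×10⁻⁸)]^(1/4) = (3.93×10⁷)^(1/4) = 79.2 K.

T_eq ≈ 79.2 K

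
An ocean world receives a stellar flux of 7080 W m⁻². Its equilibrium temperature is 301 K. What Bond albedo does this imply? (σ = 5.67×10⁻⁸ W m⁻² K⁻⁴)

From T_eq⁴ = S(1−A)/(4σ): 1−A = 4σT_eq⁴/S.
1−A = 4 × 5.67×10⁻⁸ × (301)⁴ / 7080 = 0.263.

A ≈ 0.74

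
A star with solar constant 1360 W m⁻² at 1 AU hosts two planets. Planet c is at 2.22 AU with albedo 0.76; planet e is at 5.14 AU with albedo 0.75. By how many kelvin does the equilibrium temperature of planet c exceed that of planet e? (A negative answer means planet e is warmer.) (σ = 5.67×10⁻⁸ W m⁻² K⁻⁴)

ΔT ≈ 43.9 K

T_eq = [S₀(1−A)/(4σd²)]^(1/4), so T ∝ (1−A)^(1/4) / √d.
T₁ = [1360×0.24/(4×5.67×10⁻⁸×2.22²)]^(1/4) = 130.72 K.
T₂ = [1360×0.25/(4×5.67×10⁻⁸×5.14²)]^(1/4) = 86.79 K.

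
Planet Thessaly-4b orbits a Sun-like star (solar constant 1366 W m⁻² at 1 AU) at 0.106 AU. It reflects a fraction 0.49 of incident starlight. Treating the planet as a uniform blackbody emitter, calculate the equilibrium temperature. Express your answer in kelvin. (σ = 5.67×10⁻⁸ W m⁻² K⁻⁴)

Flux at 0.106 AU: S = 1366/0.106² = 1.22×10⁵ W m⁻².
Energy balance: absorbed = emitted ⇒ πR²·S(1−A) = 4πR²·σT_eq⁴, so T_eq⁴ = S(1−A)/(4σ).
T_eq = [1.22×10⁵ × 0.51 / (4 × 5.67×10⁻⁸)]^(1/4) = (2.73×10¹¹)^(1/4) = 723 K.

T_eq ≈ 723 K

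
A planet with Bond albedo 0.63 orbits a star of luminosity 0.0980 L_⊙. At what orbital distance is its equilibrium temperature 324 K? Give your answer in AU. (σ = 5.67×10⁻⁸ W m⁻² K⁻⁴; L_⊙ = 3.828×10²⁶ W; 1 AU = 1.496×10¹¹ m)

L = 0.0980 × 3.828×10²⁶ = 3.75×10²⁵ W.
From T_eq⁴ = L(1−A)/(16πσd²): d = √[L(1−A)/(16πσT_eq⁴)].
d = √[3.75×10²⁵ × 0.37 / (16π × 5.67×10⁻⁸ × (324)⁴)] = 2.10×10¹⁰ m = 0.141 AU.

d ≈ 0.141 AU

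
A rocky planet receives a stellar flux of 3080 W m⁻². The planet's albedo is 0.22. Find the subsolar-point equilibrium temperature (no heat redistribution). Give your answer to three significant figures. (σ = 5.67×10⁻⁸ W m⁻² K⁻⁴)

At the subsolar point the surface absorbs S(1−A) and emits σT⁴ per unit area — no factor of 4, since only the local patch is in balance.
T = [3080 × 0.78 / 5.67×10⁻⁸]^(1/4) = (4.24×10¹⁰)^(1/4) = 454 K.

T_ss ≈ 454 K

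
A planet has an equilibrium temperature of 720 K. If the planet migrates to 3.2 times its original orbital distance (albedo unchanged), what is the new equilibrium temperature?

T_eq ≈ 402 K

T_eq ∝ L^(1/4) · d^(−1/2).
T′ = 720 / 3.2^(1/2) = 402 K.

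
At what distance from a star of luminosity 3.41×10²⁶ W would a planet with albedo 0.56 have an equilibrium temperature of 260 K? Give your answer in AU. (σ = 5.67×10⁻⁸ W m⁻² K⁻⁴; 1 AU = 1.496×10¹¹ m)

d ≈ 0.717 AU

From T_eq⁴ = L(1−A)/(16πσd²): d = √[L(1−A)/(16πσT_eq⁴)].
d = √[3.41×10²⁶ × 0.44 / (16π × 5.67×10⁻⁸ × (260)⁴)] = 1.07×10¹¹ m = 0.717 AU.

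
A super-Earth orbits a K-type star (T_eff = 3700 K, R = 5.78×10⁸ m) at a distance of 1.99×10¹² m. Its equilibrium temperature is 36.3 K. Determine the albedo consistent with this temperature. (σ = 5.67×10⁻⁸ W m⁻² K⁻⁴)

L = 4πR_⋆²σT_⋆⁴ = 4π(5.78×10⁸)² × 5.67×10⁻⁸ × (3700)⁴ = 4.46×10²⁵ W.
S = L/(4πd²) = 0.896 W m⁻².
From T_eq⁴ = S(1−A)/(4σ): 1−A = 4σT_eq⁴/S.
1−A = 4 × 5.67×10⁻⁸ × (36.3)⁴ / 0.896 = 0.439.

A ≈ 0.56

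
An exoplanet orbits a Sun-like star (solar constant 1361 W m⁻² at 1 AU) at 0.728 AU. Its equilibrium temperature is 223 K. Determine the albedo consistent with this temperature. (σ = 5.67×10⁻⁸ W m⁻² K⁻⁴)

A ≈ 0.78

Flux at 0.728 AU: S = 1361/0.728² = 2570 W m⁻².
From T_eq⁴ = S(1−A)/(4σ): 1−A = 4σT_eq⁴/S.
1−A = 4 × 5.67×10⁻⁸ × (223)⁴ / 2570 = 0.218.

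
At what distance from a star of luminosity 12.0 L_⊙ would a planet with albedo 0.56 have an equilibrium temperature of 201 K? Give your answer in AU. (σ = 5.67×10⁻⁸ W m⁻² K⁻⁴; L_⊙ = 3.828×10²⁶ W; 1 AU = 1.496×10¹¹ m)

d ≈ 4.41 AU

L = 12.0 × 3.828×10²⁶ = 4.59×10²⁷ W.
From T_eq⁴ = L(1−A)/(16πσd²): d = √[L(1−A)/(16πσT_eq⁴)].
d = √[4.59×10²⁷ × 0.44 / (16π × 5.67×10⁻⁸ × (201)⁴)] = 6.59×10¹¹ m = 4.41 AU.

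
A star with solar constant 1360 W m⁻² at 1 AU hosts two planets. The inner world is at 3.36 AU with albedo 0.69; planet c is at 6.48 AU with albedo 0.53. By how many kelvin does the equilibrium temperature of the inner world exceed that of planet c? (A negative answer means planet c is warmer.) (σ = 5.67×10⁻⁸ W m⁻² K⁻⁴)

T_eq = [S₀(1−A)/(4σd²)]^(1/4), so T ∝ (1−A)^(1/4) / √d.
T₁ = [1360×0.31/(4×5.67×10⁻⁸×3.36²)]^(1/4) = 113.28 K.
T₂ = [1360×0.47/(4×5.67×10⁻⁸×6.48²)]^(1/4) = 90.51 K.

ΔT ≈ 22.8 K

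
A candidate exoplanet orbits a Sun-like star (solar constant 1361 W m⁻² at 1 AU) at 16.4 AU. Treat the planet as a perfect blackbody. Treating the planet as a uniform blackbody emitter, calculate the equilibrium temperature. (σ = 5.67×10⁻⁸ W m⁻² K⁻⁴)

T_eq ≈ 68.7 K

Flux at 16.4 AU: S = 1361/16.4² = 5.06 W m⁻².
Energy balance: absorbed = emitted ⇒ πR²·S(1−A) = 4πR²·σT_eq⁴, so T_eq⁴ = S(1−A)/(4σ).
T_eq = [5.06 × 1.00 / (4 × 5.67×10⁻⁸)]^(1/4) = (2.23×10⁷)^(1/4) = 68.7 K.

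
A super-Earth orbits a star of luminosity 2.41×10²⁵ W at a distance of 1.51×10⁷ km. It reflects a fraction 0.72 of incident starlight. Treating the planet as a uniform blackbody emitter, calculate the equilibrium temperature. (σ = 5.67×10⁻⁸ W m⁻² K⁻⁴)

d = 1.51×10⁷ km = 1.51×10¹⁰ m.
Flux: S = L/(4πd²) = 2.41×10²⁵/(4π×(1.51×10¹⁰)²) = 8410 W m⁻².
Energy balance: absorbed = emitted ⇒ πR²·S(1−A) = 4πR²·σT_eq⁴, so T_eq⁴ = S(1−A)/(4σ).
T_eq = [8410 × 0.28 / (4 × 5.67×10⁻⁸)]^(1/4) = (1.04×10¹⁰)^(1/4) = 319 K.

T_eq ≈ 319 K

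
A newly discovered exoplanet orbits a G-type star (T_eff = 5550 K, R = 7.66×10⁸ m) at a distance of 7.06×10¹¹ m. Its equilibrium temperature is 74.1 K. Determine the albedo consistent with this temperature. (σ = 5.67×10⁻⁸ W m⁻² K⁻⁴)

L = 4πR_⋆²σT_⋆⁴ = 4π(7.66×10⁸)² × 5.67×10⁻⁸ × (5550)⁴ = 3.97×10²⁶ W.
S = L/(4πd²) = 63.3 W m⁻².
From T_eq⁴ = S(1−A)/(4σ): 1−A = 4σT_eq⁴/S.
1−A = 4 × 5.67×10⁻⁸ × (74.1)⁴ / 63.3 = 0.108.

A ≈ 0.89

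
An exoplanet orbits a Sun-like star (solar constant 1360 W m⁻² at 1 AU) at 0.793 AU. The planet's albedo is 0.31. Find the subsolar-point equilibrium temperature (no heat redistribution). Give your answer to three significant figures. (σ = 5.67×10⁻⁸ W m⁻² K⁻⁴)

T_ss ≈ 403 K

Flux at 0.793 AU: S = 1360/0.793² = 2160 W m⁻².
At the subsolar point the surface absorbs S(1−A) and emits σT⁴ per unit area — no factor of 4, since only the local patch is in balance.
T = [2160 × 0.69 / 5.67×10⁻⁸]^(1/4) = (2.63×10¹⁰)^(1/4) = 403 K.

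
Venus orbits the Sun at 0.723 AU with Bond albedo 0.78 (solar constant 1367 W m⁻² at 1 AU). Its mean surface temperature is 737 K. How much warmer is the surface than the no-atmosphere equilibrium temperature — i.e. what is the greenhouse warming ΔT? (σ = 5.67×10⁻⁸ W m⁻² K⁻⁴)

ΔT ≈ 512.6 K

S = 1367/0.723² = 2615 W m⁻².
T_eq = [S(1−A)/(4σ)]^(1/4) = [2615×0.22/(4×5.67×10⁻⁸)]^(1/4) = 224.4 K.
ΔT = T_surf − T_eq = 737 − 224.4.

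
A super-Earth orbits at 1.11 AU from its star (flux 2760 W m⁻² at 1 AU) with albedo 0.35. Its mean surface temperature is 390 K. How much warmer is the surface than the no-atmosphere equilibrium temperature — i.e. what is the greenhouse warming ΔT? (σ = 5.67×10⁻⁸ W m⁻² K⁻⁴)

ΔT ≈ 106.9 K

S = 2760/1.11² = 2240 W m⁻².
T_eq = [S(1−A)/(4σ)]^(1/4) = [2240×0.65/(4×5.67×10⁻⁸)]^(1/4) = 283.1 K.
ΔT = T_surf − T_eq = 390 − 283.1.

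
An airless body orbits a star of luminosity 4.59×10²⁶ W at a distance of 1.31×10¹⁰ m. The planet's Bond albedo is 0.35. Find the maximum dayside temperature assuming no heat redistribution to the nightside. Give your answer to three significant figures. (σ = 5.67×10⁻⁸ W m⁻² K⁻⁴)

Flux: S = L/(4πd²) = 4.59×10²⁶/(4π×(1.31×10¹⁰)²) = 2.13×10⁵ W m⁻².
With no redistribution each surface element balances locally: S(1−A) = σT⁴.
T = [2.13×10⁵ × 0.65 / 5.67×10⁻⁸]^(1/4) = (2.44×10¹²)^(1/4) = 1250 K.

T_ss ≈ 1250 K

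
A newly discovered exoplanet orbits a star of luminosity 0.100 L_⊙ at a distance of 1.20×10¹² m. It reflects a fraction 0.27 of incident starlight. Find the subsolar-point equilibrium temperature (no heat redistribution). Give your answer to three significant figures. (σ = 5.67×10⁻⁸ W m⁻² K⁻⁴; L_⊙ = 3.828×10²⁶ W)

T_ss ≈ 72.2 K

L = 0.100 × 3.828×10²⁶ = 3.83×10²⁵ W.
Flux: S = L/(4πd²) = 3.83×10²⁵/(4π×(1.20×10¹²)²) = 2.12 W m⁻².
At the subsolar point the surface absorbs S(1−A) and emits σT⁴ per unit area — no factor of 4, since only the local patch is in balance.
T = [2.12 × 0.73 / 5.67×10⁻⁸]^(1/4) = (2.72×10⁷)^(1/4) = 72.2 K.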